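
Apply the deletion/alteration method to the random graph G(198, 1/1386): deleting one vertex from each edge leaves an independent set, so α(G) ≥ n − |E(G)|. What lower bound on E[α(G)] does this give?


E[|E(G)|] = C(198, 2)·p = 19503 · (1/1386) = 197/14.
E[α(G)] ≥ n − E[|E(G)|] = 198 − 197/14 = 2575/14.
Numerically: ≈ 183.929.
(This is only a lower bound; the true E[α(G)] may be larger.)

E[α(G)] ≥ 2575/14 ≈ 183.929.


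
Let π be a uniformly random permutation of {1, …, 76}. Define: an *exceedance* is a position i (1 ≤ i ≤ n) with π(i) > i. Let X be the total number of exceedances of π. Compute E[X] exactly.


Write X = Σ_{i=1}^{76} X_i, where X_i = 1_{π(i) > i}.
For each fixed i, π(i) is uniform over {1, …, 76} (marginal of a uniform permutation), so P[π(i) > i] = (n − i)/n. Summing: Σ_{i=1}^{76} (n − i)/n = (0 + 1 + … + 75)/76 = 76(76 − 1)/(2·76) = (76 − 1)/2.
Hence E[X] = Σ_{i=1}^{76} (76 − i)/76 = 75/2 ≈ 37.500.

E[X] = 75/2 = 37.500.


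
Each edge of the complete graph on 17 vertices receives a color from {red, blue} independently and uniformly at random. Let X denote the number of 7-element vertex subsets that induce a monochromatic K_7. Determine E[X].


Let X = Σ_S X_S over the C(17, 7) = 19448 subsets S of size 7, where X_S = 1 if the K_7 on S is monochromatic.
For a fixed S, the K_7 on S has C(7, 2) = 21 edges. P[all 21 edges red] = (1/2)^21, and likewise for blue, so P[monochromatic] = 2·(1/2)^21 = 2^{1 − 21} = 1/1048576.
By linearity of expectation: E[X] = C(17, 7) · 2^{1 − 21} = 19448 · 1/1048576 = 2431/131072.
Numerically: E[X] ≈ 0.0185.

E[X] = C(17,7)·2^(1−C(7,2)) = 2431/131072 ≈ 0.0185.


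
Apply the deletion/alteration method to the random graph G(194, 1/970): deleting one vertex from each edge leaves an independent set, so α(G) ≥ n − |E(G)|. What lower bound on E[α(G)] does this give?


E[|E(G)|] = C(194, 2)·p = 18721 · (1/970) = 193/10.
E[α(G)] ≥ n − E[|E(G)|] = 194 − 193/10 = 1747/10.
Numerically: ≈ 174.70000.
(This is only a lower bound; the true E[α(G)] may be larger.)

E[α(G)] ≥ 1747/10 ≈ 174.70000.


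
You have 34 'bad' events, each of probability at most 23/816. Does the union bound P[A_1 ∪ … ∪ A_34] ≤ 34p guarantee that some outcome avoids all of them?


Union bound: P[∪_{i=1}^{34} A_i] ≤ Σ_i P[A_i] ≤ 34·p = 34·(23/816) = 23/24.
Numerically: 23/24 ≈ 0.958333.
Is 23/24 < 1? YES.
Since P[∪ A_i] ≤ 23/24 < 1, the complement has P[∩ A_i^c] ≥ 1 − 23/24 = 1/24 > 0, so some outcome avoids every A_i.

34·p = 23/24 ≈ 0.958333; existence CERTIFIED by the union bound.


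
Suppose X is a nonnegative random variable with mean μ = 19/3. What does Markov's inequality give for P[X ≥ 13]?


μ = E[X] = 19/3, a = 13.
Markov: P[X ≥ 13] ≤ μ/a = (19/3)/13 = 19/39.
Numerically: ≈ 0.487179.
(Since a = 13 > μ = 6.333333, the bound 19/39 is < 1 and informative.)

P[X ≥ 13] ≤ 19/39 ≈ 0.487179.


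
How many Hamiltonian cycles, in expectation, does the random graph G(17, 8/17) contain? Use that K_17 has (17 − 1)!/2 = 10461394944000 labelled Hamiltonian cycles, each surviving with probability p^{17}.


K_17 has (17 − 1)!/2 = 10461394944000 labelled Hamiltonian cycles.
For each such Hamiltonian cycle H, let X_H = 1 if all 17 edges of H are present in G. Then P[X_H = 1] = p^{17} = (8/17)^{17} = 2251799813685248/827240261886336764177.
By linearity: E[X] = Σ_H E[X_H] = 10461394944000 · p^{17} = 10461394944000 · 2251799813685248/827240261886336764177 = 23556967185786995434586112000/827240261886336764177.
Numerically: E[X] ≈ 2.8477e+07.

E[X] = 10461394944000 · (8/17)^{17} = 23556967185786995434586112000/827240261886336764177 ≈ 2.8477e+07.


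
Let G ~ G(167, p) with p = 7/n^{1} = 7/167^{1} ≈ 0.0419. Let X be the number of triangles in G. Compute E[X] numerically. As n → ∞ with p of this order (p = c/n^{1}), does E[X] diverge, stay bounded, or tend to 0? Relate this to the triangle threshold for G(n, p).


Number of potential triangles: C(167, 3) = 762355.
Each occurs with probability p³ ≈ (0.0419)³ ≈ 7.36452e-05.
By linearity: E[X] = C(167, 3)·p³ ≈ 762355 · 7.36452e-05 ≈ 56.144.
Here α = 1, so p = 7/n is exactly at the triangle threshold p ~ 1/n. Asymptotically E[X] → c³/6 = 7³/6 = 343/6 ≈ 57.167, a bounded constant. In this regime the triangle count is asymptotically Poisson(c³/6).

E[X] ≈ 56.144; in regime p = Θ(1/n^{1}) E[X] stays bounded (at the triangle threshold p ~ 1/n).


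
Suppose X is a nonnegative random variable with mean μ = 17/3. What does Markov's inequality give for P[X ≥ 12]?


μ = E[X] = 17/3, a = 12.
Markov: P[X ≥ 12] ≤ μ/a = (17/3)/12 = 17/36.
Numerically: ≈ 0.4722.
(Since a = 12 > μ = 5.6667, the bound 17/36 is < 1 and informative.)

P[X ≥ 12] ≤ 17/36 ≈ 0.4722.


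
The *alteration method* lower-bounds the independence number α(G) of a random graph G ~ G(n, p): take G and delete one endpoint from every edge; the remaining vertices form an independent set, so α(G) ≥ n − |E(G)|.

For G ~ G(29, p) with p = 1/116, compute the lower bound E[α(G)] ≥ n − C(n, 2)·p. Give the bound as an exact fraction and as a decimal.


E[|E(G)|] = C(29, 2)·p = 406 · (1/116) = 7/2.
E[α(G)] ≥ n − E[|E(G)|] = 29 − 7/2 = 51/2.
Numerically: ≈ 25.500.
(This is only a lower bound; the true E[α(G)] may be larger.)

E[α(G)] ≥ 51/2 ≈ 25.500.


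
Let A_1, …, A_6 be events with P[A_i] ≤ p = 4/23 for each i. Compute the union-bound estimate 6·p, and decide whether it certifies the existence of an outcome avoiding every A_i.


Union bound: P[∪_{i=1}^{6} A_i] ≤ Σ_i P[A_i] ≤ 6·p = 6·(4/23) = 24/23.
Numerically: 24/23 ≈ 1.043.
Is 24/23 < 1? NO.
Since the bound 24/23 is ≥ 1, the union bound is uninformative here; it does NOT by itself certify existence.

6·p = 24/23 ≈ 1.043; existence NOT certified by the union bound.


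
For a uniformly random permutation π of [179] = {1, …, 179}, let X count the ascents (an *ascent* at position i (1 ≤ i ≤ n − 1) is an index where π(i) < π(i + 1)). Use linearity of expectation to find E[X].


Write X = Σ X_I over i = 1, …, 178, with X_I the indicator of one ascent.
There are 178 indicators.
For each fixed i, the pair (π(i), π(i+1)) is a uniformly random ordered pair of distinct values from {1, …, 179}; by symmetry P[π(i) < π(i+1)] = 1/2.
By linearity: E[X] = 178 · (1/2) = (179 − 1) · (1/2) = 89 ≈ 89.00000.

E[X] = 89 = 89.00000.


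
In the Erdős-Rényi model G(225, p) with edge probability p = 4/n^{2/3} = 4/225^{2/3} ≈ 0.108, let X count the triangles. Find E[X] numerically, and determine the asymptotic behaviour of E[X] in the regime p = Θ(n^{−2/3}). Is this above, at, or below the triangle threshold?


Number of potential triangles: C(225, 3) = 1873200.
Each occurs with probability p³ ≈ (0.108)³ ≈ 1.26420e-03.
By linearity: E[X] = C(225, 3)·p³ ≈ 1873200 · 1.26420e-03 ≈ 2368.095.
Since α = 2/3 < 1, p = c/n^{2/3} ≫ 1/n is above the triangle threshold p ~ 1/n. Asymptotically E[X] ~ (c³/6)·n^{3(1−α)} = (4³/6)·n^{1} → ∞; triangles are abundant w.h.p.

E[X] ≈ 2368.095; in regime p = Θ(1/n^{2/3}) E[X] diverges (above the triangle threshold p ~ 1/n).


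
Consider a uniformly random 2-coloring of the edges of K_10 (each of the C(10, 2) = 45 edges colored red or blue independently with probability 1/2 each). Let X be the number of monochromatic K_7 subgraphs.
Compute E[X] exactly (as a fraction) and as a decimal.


Let X = Σ_S X_S over the C(10, 7) = 120 subsets S of size 7, where X_S = 1 if the K_7 on S is monochromatic.
For a fixed S, the K_7 on S has C(7, 2) = 21 edges. P[all 21 edges red] = (1/2)^21, and likewise for blue, so P[monochromatic] = 2·(1/2)^21 = 2^{1 − 21} = 1/1048576.
By linearity: E[X] = C(10, 7) · 2^{1 − 21} = 120 · 1/1048576 = 15/131072.
Numerically: E[X] ≈ 0.000.

E[X] = C(10,7)·2^(1−C(7,2)) = 15/131072 ≈ 0.000.


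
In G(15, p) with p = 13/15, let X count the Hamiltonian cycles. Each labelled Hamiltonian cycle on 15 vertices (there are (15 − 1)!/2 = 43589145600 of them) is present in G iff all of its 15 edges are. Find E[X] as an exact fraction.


K_15 has (15 − 1)!/2 = 43589145600 labelled Hamiltonian cycles.
For each such Hamiltonian cycle H, let X_H = 1 if all 15 edges of H are present in G. Then P[X_H = 1] = p^{15} = (13/15)^{15} = 51185893014090757/437893890380859375.
Summing the indicators: E[X] = Σ_H E[X_H] = 43589145600 · p^{15} = 43589145600 · 51185893014090757/437893890380859375 = 367267381606127548722176/72081298828125.
Numerically: E[X] ≈ 5.09518e+09.

E[X] = 43589145600 · (13/15)^{15} = 367267381606127548722176/72081298828125 ≈ 5.09518e+09.


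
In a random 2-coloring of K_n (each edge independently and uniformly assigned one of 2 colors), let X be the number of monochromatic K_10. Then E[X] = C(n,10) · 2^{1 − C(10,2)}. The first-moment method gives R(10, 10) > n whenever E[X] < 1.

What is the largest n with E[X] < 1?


We need C(n, 10) · 2^{1 − 45} < 1, i.e. C(n, 10) < 2^{45 − 1} = 17592186044416.
Check values of n near the boundary:
  n = 95: C(95, 10) = 10104934117421; 10104934117421 < 17592186044416? YES
  n = 96: C(96, 10) = 11279926456656; 11279926456656 < 17592186044416? YES
  n = 97: C(97, 10) = 12576469727536; 12576469727536 < 17592186044416? YES
  n = 98: C(98, 10) = 14005614014756; 14005614014756 < 17592186044416? YES
  n = 99: C(99, 10) = 15579278510796; 15579278510796 < 17592186044416? YES
  n = 100: C(100, 10) = 17310309456440; 17310309456440 < 17592186044416? YES
  n = 101: C(101, 10) = 19212541264840; 19212541264840 < 17592186044416? NO
The largest n with C(n, 10) < 17592186044416 is n = 100 (where E[X] = 2163788682055/2199023255552 ≈ 0.9839772). Hence R(10, 10) > 100, i.e. R(10, 10) ≥ 101.

Largest n = 100; hence R(10, 10) > 100.


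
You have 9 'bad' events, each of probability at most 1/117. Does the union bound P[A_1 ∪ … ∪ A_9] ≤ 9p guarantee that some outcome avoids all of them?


Union bound: P[∪_{i=1}^{9} A_i] ≤ Σ_i P[A_i] ≤ 9·p = 9·(1/117) = 1/13.
Numerically: 1/13 ≈ 0.076923.
Is 1/13 < 1? YES.
Since P[∪ A_i] ≤ 1/13 < 1, the complement has P[∩ A_i^c] ≥ 1 − 1/13 = 12/13 > 0, so some outcome avoids every A_i.

9·p = 1/13 ≈ 0.076923; existence CERTIFIED by the union bound.


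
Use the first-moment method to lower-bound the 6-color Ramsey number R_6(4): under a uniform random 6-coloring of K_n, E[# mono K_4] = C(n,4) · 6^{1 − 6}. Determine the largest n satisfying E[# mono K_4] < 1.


We need C(n, 4) · 6^{1 − 6} < 1, i.e. C(n, 4) < 6^{6 − 1} = 7776.
Check values of n near the boundary:
  n = 16: C(16, 4) = 1820; 1820 < 7776? YES
  n = 17: C(17, 4) = 2380; 2380 < 7776? YES
  n = 18: C(18, 4) = 3060; 3060 < 7776? YES
  n = 19: C(19, 4) = 3876; 3876 < 7776? YES
  n = 20: C(20, 4) = 4845; 4845 < 7776? YES
  n = 21: C(21, 4) = 5985; 5985 < 7776? YES
  n = 22: C(22, 4) = 7315; 7315 < 7776? YES
  n = 23: C(23, 4) = 8855; 8855 < 7776? NO
  n = 24: C(24, 4) = 10626; 10626 < 7776? NO
The largest n with C(n, 4) < 7776 is n = 22 (where E[X] = 7315/7776 ≈ 0.9407150). Hence R_6(4) > 22, i.e. R_6(4) ≥ 23.

Largest n = 22; hence R_6(4) > 22.


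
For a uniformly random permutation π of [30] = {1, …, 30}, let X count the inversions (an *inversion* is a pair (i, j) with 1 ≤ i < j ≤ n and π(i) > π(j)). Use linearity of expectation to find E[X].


Write X = Σ X_I over the C(30, 2) = 435 pairs i < j, with X_I the indicator of one inversion.
There are 435 indicators.
For each fixed pair i < j, the values π(i) and π(j) are two distinct elements of {1, …, 30} in uniformly random order; by symmetry P[π(i) > π(j)] = 1/2.
By linearity: E[X] = 435 · (1/2) = C(30, 2) · (1/2) = 435/2 = 435/2 ≈ 217.5000.

E[X] = 435/2 = 217.5000.


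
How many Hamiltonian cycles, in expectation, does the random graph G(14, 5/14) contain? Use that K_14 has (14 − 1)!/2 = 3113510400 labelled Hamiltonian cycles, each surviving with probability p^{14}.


K_14 has (14 − 1)!/2 = 3113510400 labelled Hamiltonian cycles.
For each such Hamiltonian cycle H, let X_H = 1 if all 14 edges of H are present in G. Then P[X_H = 1] = p^{14} = (5/14)^{14} = 6103515625/11112006825558016.
Summing the indicators: E[X] = Σ_H E[X_H] = 3113510400 · p^{14} = 3113510400 · 6103515625/11112006825558016 = 5302276611328125/3100448333024.
Numerically: E[X] ≈ 1710.16.

E[X] = 3113510400 · (5/14)^{14} = 5302276611328125/3100448333024 ≈ 1710.16.


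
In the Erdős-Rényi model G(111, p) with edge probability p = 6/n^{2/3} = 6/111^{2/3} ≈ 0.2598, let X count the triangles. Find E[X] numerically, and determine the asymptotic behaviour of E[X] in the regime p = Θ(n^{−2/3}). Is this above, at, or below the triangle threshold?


Number of potential triangles: C(111, 3) = 221815.
Each occurs with probability p³ ≈ (0.2598)³ ≈ 1.753104e-02.
By linearity: E[X] = C(111, 3)·p³ ≈ 221815 · 1.753104e-02 ≈ 3888.6486.
Since α = 2/3 < 1, p = c/n^{2/3} ≫ 1/n is above the triangle threshold p ~ 1/n. Asymptotically E[X] ~ (c³/6)·n^{3(1−α)} = (6³/6)·n^{1} → ∞; triangles are abundant w.h.p.

E[X] ≈ 3888.6486; in regime p = Θ(1/n^{2/3}) E[X] diverges (above the triangle threshold p ~ 1/n).


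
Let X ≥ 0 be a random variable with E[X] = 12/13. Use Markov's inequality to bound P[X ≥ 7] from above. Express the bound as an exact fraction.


μ = E[X] = 12/13, a = 7.
Markov: P[X ≥ 7] ≤ μ/a = (12/13)/7 = 12/91.
Numerically: ≈ 0.131868.
(Since a = 7 > μ = 0.923077, the bound 12/91 is < 1 and informative.)

P[X ≥ 7] ≤ 12/91 ≈ 0.131868.


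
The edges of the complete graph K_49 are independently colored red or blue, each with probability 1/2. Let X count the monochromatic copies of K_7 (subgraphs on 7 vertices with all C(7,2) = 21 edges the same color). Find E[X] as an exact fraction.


Let X = Σ_S X_S over the C(49, 7) = 85900584 subsets S of size 7, where X_S = 1 if the K_7 on S is monochromatic.
For a fixed S, the K_7 on S has C(7, 2) = 21 edges. P[all 21 edges red] = (1/2)^21, and likewise for blue, so P[monochromatic] = 2·(1/2)^21 = 2^{1 − 21} = 1/1048576.
By linearity: E[X] = C(49, 7) · 2^{1 − 21} = 85900584 · 1/1048576 = 10737573/131072.
Numerically: E[X] ≈ 81.921181.

E[X] = C(49,7)·2^(1−C(7,2)) = 10737573/131072 ≈ 81.921181.


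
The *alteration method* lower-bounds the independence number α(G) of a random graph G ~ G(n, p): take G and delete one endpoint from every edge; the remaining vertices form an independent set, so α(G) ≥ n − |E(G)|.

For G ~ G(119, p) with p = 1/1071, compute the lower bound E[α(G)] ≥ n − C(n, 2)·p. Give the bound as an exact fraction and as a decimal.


E[|E(G)|] = C(119, 2)·p = 7021 · (1/1071) = 59/9.
E[α(G)] ≥ n − E[|E(G)|] = 119 − 59/9 = 1012/9.
Numerically: ≈ 112.4444.
(This is only a lower bound; the true E[α(G)] may be larger.)

E[α(G)] ≥ 1012/9 ≈ 112.4444.


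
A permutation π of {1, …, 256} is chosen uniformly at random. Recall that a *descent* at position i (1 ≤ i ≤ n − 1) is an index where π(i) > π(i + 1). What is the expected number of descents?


Write X = Σ X_I over i = 1, …, 255, with X_I the indicator of one descent.
There are 255 indicators.
For each fixed i, the pair (π(i), π(i+1)) is a uniformly random ordered pair of distinct values from {1, …, 256}; by symmetry P[π(i) > π(i+1)] = 1/2.
By linearity: E[X] = 255 · (1/2) = (256 − 1) · (1/2) = 255/2 ≈ 127.500000.

E[X] = 255/2 = 127.500000.


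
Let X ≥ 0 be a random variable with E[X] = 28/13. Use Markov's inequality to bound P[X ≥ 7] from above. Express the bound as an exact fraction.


μ = E[X] = 28/13, a = 7.
Markov: P[X ≥ 7] ≤ μ/a = (28/13)/7 = 4/13.
Numerically: ≈ 0.30769.
(Since a = 7 > μ = 2.15385, the bound 4/13 is < 1 and informative.)

P[X ≥ 7] ≤ 4/13 ≈ 0.30769.


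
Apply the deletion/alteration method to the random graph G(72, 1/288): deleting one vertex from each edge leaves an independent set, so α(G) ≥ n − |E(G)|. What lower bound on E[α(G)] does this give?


E[|E(G)|] = C(72, 2)·p = 2556 · (1/288) = 71/8.
E[α(G)] ≥ n − E[|E(G)|] = 72 − 71/8 = 505/8.
Numerically: ≈ 63.1250.
(This is only a lower bound; the true E[α(G)] may be larger.)

E[α(G)] ≥ 505/8 ≈ 63.1250.


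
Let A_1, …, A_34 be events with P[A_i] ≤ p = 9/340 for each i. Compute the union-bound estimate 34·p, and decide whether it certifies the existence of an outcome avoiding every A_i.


Union bound: P[∪_{i=1}^{34} A_i] ≤ Σ_i P[A_i] ≤ 34·p = 34·(9/340) = 9/10.
Numerically: 9/10 ≈ 0.900000.
Is 9/10 < 1? YES.
Since P[∪ A_i] ≤ 9/10 < 1, the complement has P[∩ A_i^c] ≥ 1 − 9/10 = 1/10 > 0, so some outcome avoids every A_i.

34·p = 9/10 ≈ 0.900000; existence CERTIFIED by the union bound.


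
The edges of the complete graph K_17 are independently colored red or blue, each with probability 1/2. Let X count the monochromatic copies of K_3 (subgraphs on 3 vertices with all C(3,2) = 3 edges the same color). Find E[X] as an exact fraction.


Let X = Σ_S X_S over the C(17, 3) = 680 subsets S of size 3, where X_S = 1 if the K_3 on S is monochromatic.
For a fixed S, the K_3 on S has C(3, 2) = 3 edges. P[all 3 edges red] = (1/2)^3, and likewise for blue, so P[monochromatic] = 2·(1/2)^3 = 2^{1 − 3} = 1/4.
Summing: E[X] = C(17, 3) · 2^{1 − 3} = 680 · 1/4 = 170.
Numerically: E[X] ≈ 170.000000.

E[X] = C(17,3)·2^(1−C(3,2)) = 170 ≈ 170.000000.


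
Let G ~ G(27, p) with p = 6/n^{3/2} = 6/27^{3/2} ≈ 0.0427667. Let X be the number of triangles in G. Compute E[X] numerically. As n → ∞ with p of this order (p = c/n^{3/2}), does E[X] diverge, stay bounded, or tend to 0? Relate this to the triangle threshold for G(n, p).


Number of potential triangles: C(27, 3) = 2925.
Each occurs with probability p³ ≈ (0.0427667)³ ≈ 7.82198200e-05.
By linearity: E[X] = C(27, 3)·p³ ≈ 2925 · 7.82198200e-05 ≈ 0.228793.
Since α = 3/2 > 1, p = c/n^{3/2} = o(1/n) is below the triangle threshold p ~ 1/n. Asymptotically E[X] ~ (c³/6)·n^{3(1−α)} = (6³/6)·n^{-1.5} → 0, so by Markov's inequality G has no triangles w.h.p.

E[X] ≈ 0.228793; in regime p = Θ(1/n^{3/2}) E[X] tends to 0 (below the triangle threshold p ~ 1/n).


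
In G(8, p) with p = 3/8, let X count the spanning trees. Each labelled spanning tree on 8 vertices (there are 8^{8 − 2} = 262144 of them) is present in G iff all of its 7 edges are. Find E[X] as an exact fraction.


K_8 has 8^{8 − 2} = 262144 labelled spanning trees.
For each such spanning tree H, let X_H = 1 if all 7 edges of H are present in G. Then P[X_H = 1] = p^{7} = (3/8)^{7} = 2187/2097152.
By linearity of expectation: E[X] = Σ_H E[X_H] = 262144 · p^{7} = 262144 · 2187/2097152 = 2187/8.
Numerically: E[X] ≈ 273.38.

E[X] = 262144 · (3/8)^{7} = 2187/8 ≈ 273.38.


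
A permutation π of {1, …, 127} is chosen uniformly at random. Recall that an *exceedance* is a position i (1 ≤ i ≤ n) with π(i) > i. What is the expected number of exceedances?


Write X = Σ_{i=1}^{127} X_i, where X_i = 1_{π(i) > i}.
For each fixed i, π(i) is uniform over {1, …, 127} (marginal of a uniform permutation), so P[π(i) > i] = (n − i)/n. Summing: Σ_{i=1}^{127} (n − i)/n = (0 + 1 + … + 126)/127 = 127(127 − 1)/(2·127) = (127 − 1)/2.
Hence E[X] = Σ_{i=1}^{127} (127 − i)/127 = 63 ≈ 63.00000.

E[X] = 63 = 63.00000.


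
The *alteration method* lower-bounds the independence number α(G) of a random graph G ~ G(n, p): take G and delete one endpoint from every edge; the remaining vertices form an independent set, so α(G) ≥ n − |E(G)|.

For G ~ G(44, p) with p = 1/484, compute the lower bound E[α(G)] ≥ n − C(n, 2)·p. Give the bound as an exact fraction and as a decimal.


E[|E(G)|] = C(44, 2)·p = 946 · (1/484) = 43/22.
E[α(G)] ≥ n − E[|E(G)|] = 44 − 43/22 = 925/22.
Numerically: ≈ 42.045455.
(This is only a lower bound; the true E[α(G)] may be larger.)

E[α(G)] ≥ 925/22 ≈ 42.045455.


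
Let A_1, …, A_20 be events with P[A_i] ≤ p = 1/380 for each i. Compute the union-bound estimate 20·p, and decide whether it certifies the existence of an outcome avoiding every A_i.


Union bound: P[∪_{i=1}^{20} A_i] ≤ Σ_i P[A_i] ≤ 20·p = 20·(1/380) = 1/19.
Numerically: 1/19 ≈ 0.05263.
Is 1/19 < 1? YES.
Since P[∪ A_i] ≤ 1/19 < 1, the complement has P[∩ A_i^c] ≥ 1 − 1/19 = 18/19 > 0, so some outcome avoids every A_i.

20·p = 1/19 ≈ 0.05263; existence CERTIFIED by the union bound.


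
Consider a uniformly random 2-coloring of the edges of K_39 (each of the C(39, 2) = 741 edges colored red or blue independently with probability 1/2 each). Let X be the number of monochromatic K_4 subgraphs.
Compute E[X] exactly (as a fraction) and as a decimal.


Let X = Σ_S X_S over the C(39, 4) = 82251 subsets S of size 4, where X_S = 1 if the K_4 on S is monochromatic.
For a fixed S, the K_4 on S has C(4, 2) = 6 edges. P[all 6 edges red] = (1/2)^6, and likewise for blue, so P[monochromatic] = 2·(1/2)^6 = 2^{1 − 6} = 1/32.
By linearity of expectation: E[X] = C(39, 4) · 2^{1 − 6} = 82251 · 1/32 = 82251/32.
Numerically: E[X] ≈ 2570.343750.

E[X] = C(39,4)·2^(1−C(4,2)) = 82251/32 ≈ 2570.343750.


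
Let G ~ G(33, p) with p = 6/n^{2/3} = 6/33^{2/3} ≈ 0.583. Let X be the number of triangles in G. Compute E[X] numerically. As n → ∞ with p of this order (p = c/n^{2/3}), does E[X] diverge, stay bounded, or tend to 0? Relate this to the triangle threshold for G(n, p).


Number of potential triangles: C(33, 3) = 5456.
Each occurs with probability p³ ≈ (0.583)³ ≈ 1.98347e-01.
By linearity: E[X] = C(33, 3)·p³ ≈ 5456 · 1.98347e-01 ≈ 1082.182.
Since α = 2/3 < 1, p = c/n^{2/3} ≫ 1/n is above the triangle threshold p ~ 1/n. Asymptotically E[X] ~ (c³/6)·n^{3(1−α)} = (6³/6)·n^{1} → ∞; triangles are abundant w.h.p.

E[X] ≈ 1082.182; in regime p = Θ(1/n^{2/3}) E[X] diverges (above the triangle threshold p ~ 1/n).


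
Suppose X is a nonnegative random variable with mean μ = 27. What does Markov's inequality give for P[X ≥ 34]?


μ = E[X] = 27, a = 34.
Markov: P[X ≥ 34] ≤ μ/a = (27)/34 = 27/34.
Numerically: ≈ 0.79412.
(Since a = 34 > μ = 27.00000, the bound 27/34 is < 1 and informative.)

P[X ≥ 34] ≤ 27/34 ≈ 0.79412.


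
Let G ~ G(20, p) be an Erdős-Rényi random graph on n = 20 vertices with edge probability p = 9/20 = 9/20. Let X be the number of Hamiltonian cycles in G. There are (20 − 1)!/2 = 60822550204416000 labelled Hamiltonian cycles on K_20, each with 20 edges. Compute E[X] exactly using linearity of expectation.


K_20 has (20 − 1)!/2 = 60822550204416000 labelled Hamiltonian cycles.
For each such Hamiltonian cycle H, let X_H = 1 if all 20 edges of H are present in G. Then P[X_H = 1] = p^{20} = (9/20)^{20} = 12157665459056928801/104857600000000000000000000.
Summing the indicators: E[X] = Σ_H E[X_H] = 60822550204416000 · p^{20} = 60822550204416000 · 12157665459056928801/104857600000000000000000000 = 180532279724605553545860280221/25600000000000000000.
Numerically: E[X] ≈ 7.05204e+09.

E[X] = 60822550204416000 · (9/20)^{20} = 180532279724605553545860280221/25600000000000000000 ≈ 7.05204e+09.


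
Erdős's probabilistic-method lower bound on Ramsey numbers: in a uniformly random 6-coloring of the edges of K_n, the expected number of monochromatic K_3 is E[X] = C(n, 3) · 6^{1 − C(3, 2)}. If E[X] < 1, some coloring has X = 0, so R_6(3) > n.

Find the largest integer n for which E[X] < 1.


We need C(n, 3) · 6^{1 − 3} < 1, i.e. C(n, 3) < 6^{3 − 1} = 36.
Check values of n near the boundary:
  n = 3: C(3, 3) = 1; 1 < 36? YES
  n = 4: C(4, 3) = 4; 4 < 36? YES
  n = 5: C(5, 3) = 10; 10 < 36? YES
  n = 6: C(6, 3) = 20; 20 < 36? YES
  n = 7: C(7, 3) = 35; 35 < 36? YES
  n = 8: C(8, 3) = 56; 56 < 36? NO
The largest n with C(n, 3) < 36 is n = 7 (where E[X] = 35/36 ≈ 0.972). Hence R_6(3) > 7, i.e. R_6(3) ≥ 8.

Largest n = 7; hence R_6(3) > 7.


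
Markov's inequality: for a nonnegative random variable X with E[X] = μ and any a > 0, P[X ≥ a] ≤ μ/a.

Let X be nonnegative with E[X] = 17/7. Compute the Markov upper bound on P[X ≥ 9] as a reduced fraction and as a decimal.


μ = E[X] = 17/7, a = 9.
Markov: P[X ≥ 9] ≤ μ/a = (17/7)/9 = 17/63.
Numerically: ≈ 0.26984.
(Since a = 9 > μ = 2.42857, the bound 17/63 is < 1 and informative.)

P[X ≥ 9] ≤ 17/63 ≈ 0.26984.


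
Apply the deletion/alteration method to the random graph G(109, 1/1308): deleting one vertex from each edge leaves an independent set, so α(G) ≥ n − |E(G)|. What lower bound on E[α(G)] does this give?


E[|E(G)|] = C(109, 2)·p = 5886 · (1/1308) = 9/2.
E[α(G)] ≥ n − E[|E(G)|] = 109 − 9/2 = 209/2.
Numerically: ≈ 104.5000.
(This is only a lower bound; the true E[α(G)] may be larger.)

E[α(G)] ≥ 209/2 ≈ 104.5000.


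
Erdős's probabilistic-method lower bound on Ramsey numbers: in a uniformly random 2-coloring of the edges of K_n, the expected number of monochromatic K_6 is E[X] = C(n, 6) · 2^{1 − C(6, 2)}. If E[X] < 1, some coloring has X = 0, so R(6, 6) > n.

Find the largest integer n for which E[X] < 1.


We need C(n, 6) · 2^{1 − 15} < 1, i.e. C(n, 6) < 2^{15 − 1} = 16384.
Check values of n near the boundary:
  n = 15: C(15, 6) = 5005; 5005 < 16384? YES
  n = 16: C(16, 6) = 8008; 8008 < 16384? YES
  n = 17: C(17, 6) = 12376; 12376 < 16384? YES
  n = 18: C(18, 6) = 18564; 18564 < 16384? NO
The largest n with C(n, 6) < 16384 is n = 17 (where E[X] = 1547/2048 ≈ 0.7554). Hence R(6, 6) > 17, i.e. R(6, 6) ≥ 18.

Largest n = 17; hence R(6, 6) > 17.


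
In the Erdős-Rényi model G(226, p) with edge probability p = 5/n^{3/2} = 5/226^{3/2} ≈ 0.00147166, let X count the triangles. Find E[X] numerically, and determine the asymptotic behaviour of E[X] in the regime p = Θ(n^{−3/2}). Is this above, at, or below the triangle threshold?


Number of potential triangles: C(226, 3) = 1898400.
Each occurs with probability p³ ≈ (0.00147166)³ ≈ 3.18729335e-09.
By linearity: E[X] = C(226, 3)·p³ ≈ 1898400 · 3.18729335e-09 ≈ 0.006051.
Since α = 3/2 > 1, p = c/n^{3/2} = o(1/n) is below the triangle threshold p ~ 1/n. Asymptotically E[X] ~ (c³/6)·n^{3(1−α)} = (5³/6)·n^{-1.5} → 0, so by Markov's inequality G has no triangles w.h.p.

E[X] ≈ 0.006051; in regime p = Θ(1/n^{3/2}) E[X] tends to 0 (below the triangle threshold p ~ 1/n).


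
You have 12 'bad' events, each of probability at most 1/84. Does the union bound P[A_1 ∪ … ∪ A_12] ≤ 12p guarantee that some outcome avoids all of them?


Union bound: P[∪_{i=1}^{12} A_i] ≤ Σ_i P[A_i] ≤ 12·p = 12·(1/84) = 1/7.
Numerically: 1/7 ≈ 0.142857.
Is 1/7 < 1? YES.
Since P[∪ A_i] ≤ 1/7 < 1, the complement has P[∩ A_i^c] ≥ 1 − 1/7 = 6/7 > 0, so some outcome avoids every A_i.

12·p = 1/7 ≈ 0.142857; existence CERTIFIED by the union bound.


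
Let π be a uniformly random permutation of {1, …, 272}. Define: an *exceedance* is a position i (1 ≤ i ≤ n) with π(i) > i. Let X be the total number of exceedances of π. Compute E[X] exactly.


Write X = Σ_{i=1}^{272} X_i, where X_i = 1_{π(i) > i}.
For each fixed i, π(i) is uniform over {1, …, 272} (marginal of a uniform permutation), so P[π(i) > i] = (n − i)/n. Summing: Σ_{i=1}^{272} (n − i)/n = (0 + 1 + … + 271)/272 = 272(272 − 1)/(2·272) = (272 − 1)/2.
Hence E[X] = Σ_{i=1}^{272} (272 − i)/272 = 271/2 ≈ 135.500000.

E[X] = 271/2 = 135.500000.


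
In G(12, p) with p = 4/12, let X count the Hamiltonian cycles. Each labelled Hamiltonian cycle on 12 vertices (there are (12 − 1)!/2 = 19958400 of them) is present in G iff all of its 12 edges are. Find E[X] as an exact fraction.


K_12 has (12 − 1)!/2 = 19958400 labelled Hamiltonian cycles.
For each such Hamiltonian cycle H, let X_H = 1 if all 12 edges of H are present in G. Then P[X_H = 1] = p^{12} = (1/3)^{12} = 1/531441.
Summing the indicators: E[X] = Σ_H E[X_H] = 19958400 · p^{12} = 19958400 · 1/531441 = 246400/6561.
Numerically: E[X] ≈ 37.56.

E[X] = 19958400 · (1/3)^{12} = 246400/6561 ≈ 37.56.


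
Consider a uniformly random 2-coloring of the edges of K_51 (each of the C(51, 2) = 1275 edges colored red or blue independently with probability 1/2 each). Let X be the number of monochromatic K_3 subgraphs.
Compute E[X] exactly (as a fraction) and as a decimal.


Let X = Σ_S X_S over the C(51, 3) = 20825 subsets S of size 3, where X_S = 1 if the K_3 on S is monochromatic.
For a fixed S, the K_3 on S has C(3, 2) = 3 edges. P[all 3 edges red] = (1/2)^3, and likewise for blue, so P[monochromatic] = 2·(1/2)^3 = 2^{1 − 3} = 1/4.
By linearity of expectation: E[X] = C(51, 3) · 2^{1 − 3} = 20825 · 1/4 = 20825/4.
Numerically: E[X] ≈ 5206.25000.

E[X] = C(51,3)·2^(1−C(3,2)) = 20825/4 ≈ 5206.25000.


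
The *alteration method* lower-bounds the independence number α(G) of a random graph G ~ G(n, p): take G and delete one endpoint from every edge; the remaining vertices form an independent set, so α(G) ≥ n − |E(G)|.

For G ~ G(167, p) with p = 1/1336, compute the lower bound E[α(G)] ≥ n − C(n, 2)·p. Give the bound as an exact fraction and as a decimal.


E[|E(G)|] = C(167, 2)·p = 13861 · (1/1336) = 83/8.
E[α(G)] ≥ n − E[|E(G)|] = 167 − 83/8 = 1253/8.
Numerically: ≈ 156.625000.
(This is only a lower bound; the true E[α(G)] may be larger.)

E[α(G)] ≥ 1253/8 ≈ 156.625000.


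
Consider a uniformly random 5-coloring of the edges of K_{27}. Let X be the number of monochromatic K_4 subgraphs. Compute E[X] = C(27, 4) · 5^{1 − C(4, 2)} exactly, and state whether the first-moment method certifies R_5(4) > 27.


E[X] = C(27, 4) · 5^{1 − 6} = 17550 · 5^{−5} = 17550/3125.
As a reduced fraction: E[X] = 702/125 ≈ 5.616.
Is E[X] < 1? NO.
Since E[X] ≥ 1, the first-moment bound is inconclusive at n = 27; it does NOT by itself certify R_5(4) > 27.

E[X] = 702/125 ≈ 5.616; E[X] ≥ 1; first-moment method inconclusive here.


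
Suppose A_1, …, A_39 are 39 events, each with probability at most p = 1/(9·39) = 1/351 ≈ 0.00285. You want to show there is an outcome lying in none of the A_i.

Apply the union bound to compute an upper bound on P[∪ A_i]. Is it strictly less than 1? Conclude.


Union bound: P[∪_{i=1}^{39} A_i] ≤ Σ_i P[A_i] ≤ 39·p = 39·(1/351) = 1/9.
Numerically: 1/9 ≈ 0.11111.
Is 1/9 < 1? YES.
Since P[∪ A_i] ≤ 1/9 < 1, the complement has P[∩ A_i^c] ≥ 1 − 1/9 = 8/9 > 0, so some outcome avoids every A_i.

39·p = 1/9 ≈ 0.11111; existence CERTIFIED by the union bound.


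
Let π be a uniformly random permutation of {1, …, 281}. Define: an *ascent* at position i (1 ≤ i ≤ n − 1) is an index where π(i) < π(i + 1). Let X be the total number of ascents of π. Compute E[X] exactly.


Write X = Σ X_I over i = 1, …, 280, with X_I the indicator of one ascent.
There are 280 indicators.
For each fixed i, the pair (π(i), π(i+1)) is a uniformly random ordered pair of distinct values from {1, …, 281}; by symmetry P[π(i) < π(i+1)] = 1/2.
By linearity: E[X] = 280 · (1/2) = (281 − 1) · (1/2) = 140 ≈ 140.00000.

E[X] = 140 = 140.00000.


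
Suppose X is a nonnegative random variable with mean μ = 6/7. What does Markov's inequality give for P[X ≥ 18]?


μ = E[X] = 6/7, a = 18.
Markov: P[X ≥ 18] ≤ μ/a = (6/7)/18 = 1/21.
Numerically: ≈ 0.047619.
(Since a = 18 > μ = 0.857143, the bound 1/21 is < 1 and informative.)

P[X ≥ 18] ≤ 1/21 ≈ 0.047619.


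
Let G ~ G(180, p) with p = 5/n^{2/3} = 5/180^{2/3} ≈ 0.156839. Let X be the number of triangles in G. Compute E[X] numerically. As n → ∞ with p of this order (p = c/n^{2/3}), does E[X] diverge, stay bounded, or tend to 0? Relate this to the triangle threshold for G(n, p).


Number of potential triangles: C(180, 3) = 955860.
Each occurs with probability p³ ≈ (0.156839)³ ≈ 3.85802469e-03.
By linearity: E[X] = C(180, 3)·p³ ≈ 955860 · 3.85802469e-03 ≈ 3687.731481.
Since α = 2/3 < 1, p = c/n^{2/3} ≫ 1/n is above the triangle threshold p ~ 1/n. Asymptotically E[X] ~ (c³/6)·n^{3(1−α)} = (5³/6)·n^{1} → ∞; triangles are abundant w.h.p.

E[X] ≈ 3687.731481; in regime p = Θ(1/n^{2/3}) E[X] diverges (above the triangle threshold p ~ 1/n).


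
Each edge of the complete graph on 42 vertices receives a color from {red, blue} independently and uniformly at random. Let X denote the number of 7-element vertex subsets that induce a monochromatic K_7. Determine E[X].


Let X = Σ_S X_S over the C(42, 7) = 26978328 subsets S of size 7, where X_S = 1 if the K_7 on S is monochromatic.
For a fixed S, the K_7 on S has C(7, 2) = 21 edges. P[all 21 edges red] = (1/2)^21, and likewise for blue, so P[monochromatic] = 2·(1/2)^21 = 2^{1 − 21} = 1/1048576.
By linearity: E[X] = C(42, 7) · 2^{1 − 21} = 26978328 · 1/1048576 = 3372291/131072.
Numerically: E[X] ≈ 25.728539.

E[X] = C(42,7)·2^(1−C(7,2)) = 3372291/131072 ≈ 25.728539.


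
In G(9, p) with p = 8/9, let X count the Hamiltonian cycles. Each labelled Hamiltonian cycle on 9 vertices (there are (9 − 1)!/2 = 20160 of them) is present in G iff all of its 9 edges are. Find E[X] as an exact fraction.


K_9 has (9 − 1)!/2 = 20160 labelled Hamiltonian cycles.
For each such Hamiltonian cycle H, let X_H = 1 if all 9 edges of H are present in G. Then P[X_H = 1] = p^{9} = (8/9)^{9} = 134217728/387420489.
By linearity of expectation: E[X] = Σ_H E[X_H] = 20160 · p^{9} = 20160 · 134217728/387420489 = 300647710720/43046721.
Numerically: E[X] ≈ 6.98e+03.

E[X] = 20160 · (8/9)^{9} = 300647710720/43046721 ≈ 6.98e+03.


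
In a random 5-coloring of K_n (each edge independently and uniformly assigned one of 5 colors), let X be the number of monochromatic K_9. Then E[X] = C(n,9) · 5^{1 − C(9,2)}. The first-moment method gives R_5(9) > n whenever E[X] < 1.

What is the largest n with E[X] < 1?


We need C(n, 9) · 5^{1 − 36} < 1, i.e. C(n, 9) < 5^{36 − 1} = 2910383045673370361328125.
Check values of n near the boundary:
  n = 2167: C(2167, 9) = 2855899084841489792706810; 2855899084841489792706810 < 2910383045673370361328125? YES
  n = 2168: C(2168, 9) = 2867804175977929537095120; 2867804175977929537095120 < 2910383045673370361328125? YES
  n = 2169: C(2169, 9) = 2879753360044504243499683; 2879753360044504243499683 < 2910383045673370361328125? YES
  n = 2170: C(2170, 9) = 2891746779868845075610510; 2891746779868845075610510 < 2910383045673370361328125? YES
  n = 2171: C(2171, 9) = 2903784578674959601827205; 2903784578674959601827205 < 2910383045673370361328125? YES
  n = 2172: C(2172, 9) = 2915866900084148060642020; 2915866900084148060642020 < 2910383045673370361328125? NO
The largest n with C(n, 9) < 2910383045673370361328125 is n = 2171 (where E[X] = 580756915734991920365441/582076609134674072265625 ≈ 0.997733). Hence R_5(9) > 2171, i.e. R_5(9) ≥ 2172.

Largest n = 2171; hence R_5(9) > 2171.


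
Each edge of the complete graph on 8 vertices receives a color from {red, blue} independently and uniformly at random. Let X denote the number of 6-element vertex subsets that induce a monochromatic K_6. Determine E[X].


Let X = Σ_S X_S over the C(8, 6) = 28 subsets S of size 6, where X_S = 1 if the K_6 on S is monochromatic.
For a fixed S, the K_6 on S has C(6, 2) = 15 edges. P[all 15 edges red] = (1/2)^15, and likewise for blue, so P[monochromatic] = 2·(1/2)^15 = 2^{1 − 15} = 1/16384.
By linearity: E[X] = C(8, 6) · 2^{1 − 15} = 28 · 1/16384 = 7/4096.
Numerically: E[X] ≈ 0.001709.

E[X] = C(8,6)·2^(1−C(6,2)) = 7/4096 ≈ 0.001709.


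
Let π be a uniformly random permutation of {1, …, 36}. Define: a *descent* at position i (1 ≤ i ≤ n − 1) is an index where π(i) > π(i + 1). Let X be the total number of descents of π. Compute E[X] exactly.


Write X = Σ X_I over i = 1, …, 35, with X_I the indicator of one descent.
There are 35 indicators.
For each fixed i, the pair (π(i), π(i+1)) is a uniformly random ordered pair of distinct values from {1, …, 36}; by symmetry P[π(i) > π(i+1)] = 1/2.
By linearity: E[X] = 35 · (1/2) = (36 − 1) · (1/2) = 35/2 ≈ 17.500.

E[X] = 35/2 = 17.500.


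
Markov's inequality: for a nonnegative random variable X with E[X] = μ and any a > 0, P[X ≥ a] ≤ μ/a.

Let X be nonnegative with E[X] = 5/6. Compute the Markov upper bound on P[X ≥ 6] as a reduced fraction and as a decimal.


μ = E[X] = 5/6, a = 6.
Markov: P[X ≥ 6] ≤ μ/a = (5/6)/6 = 5/36.
Numerically: ≈ 0.13889.
(Since a = 6 > μ = 0.83333, the bound 5/36 is < 1 and informative.)

P[X ≥ 6] ≤ 5/36 ≈ 0.13889.


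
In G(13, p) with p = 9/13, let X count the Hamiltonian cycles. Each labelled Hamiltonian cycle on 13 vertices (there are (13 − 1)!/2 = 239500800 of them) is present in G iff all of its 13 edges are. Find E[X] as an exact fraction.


K_13 has (13 − 1)!/2 = 239500800 labelled Hamiltonian cycles.
For each such Hamiltonian cycle H, let X_H = 1 if all 13 edges of H are present in G. Then P[X_H = 1] = p^{13} = (9/13)^{13} = 2541865828329/302875106592253.
Summing the indicators: E[X] = Σ_H E[X_H] = 239500800 · p^{13} = 239500800 · 2541865828329/302875106592253 = 608778899377458163200/302875106592253.
Numerically: E[X] ≈ 2.01e+06.

E[X] = 239500800 · (9/13)^{13} = 608778899377458163200/302875106592253 ≈ 2.01e+06.


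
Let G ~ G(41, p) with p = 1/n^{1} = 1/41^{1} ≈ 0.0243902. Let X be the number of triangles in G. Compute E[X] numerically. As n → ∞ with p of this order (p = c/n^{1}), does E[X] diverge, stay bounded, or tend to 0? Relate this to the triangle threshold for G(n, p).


Number of potential triangles: C(41, 3) = 10660.
Each occurs with probability p³ ≈ (0.0243902)³ ≈ 1.45093658e-05.
By linearity: E[X] = C(41, 3)·p³ ≈ 10660 · 1.45093658e-05 ≈ 0.154670.
Here α = 1, so p = 1/n is exactly at the triangle threshold p ~ 1/n. Asymptotically E[X] → c³/6 = 1³/6 = 1/6 ≈ 0.166667, a bounded constant. In this regime the triangle count is asymptotically Poisson(c³/6).

E[X] ≈ 0.154670; in regime p = Θ(1/n^{1}) E[X] stays bounded (at the triangle threshold p ~ 1/n).


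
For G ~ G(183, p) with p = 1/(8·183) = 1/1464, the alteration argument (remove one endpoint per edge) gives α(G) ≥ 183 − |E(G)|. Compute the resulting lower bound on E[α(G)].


E[|E(G)|] = C(183, 2)·p = 16653 · (1/1464) = 91/8.
E[α(G)] ≥ n − E[|E(G)|] = 183 − 91/8 = 1373/8.
Numerically: ≈ 171.6250.
(This is only a lower bound; the true E[α(G)] may be larger.)

E[α(G)] ≥ 1373/8 ≈ 171.6250.


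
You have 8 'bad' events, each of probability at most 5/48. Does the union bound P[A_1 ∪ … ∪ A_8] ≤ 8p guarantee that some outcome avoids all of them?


Union bound: P[∪_{i=1}^{8} A_i] ≤ Σ_i P[A_i] ≤ 8·p = 8·(5/48) = 5/6.
Numerically: 5/6 ≈ 0.8333.
Is 5/6 < 1? YES.
Since P[∪ A_i] ≤ 5/6 < 1, the complement has P[∩ A_i^c] ≥ 1 − 5/6 = 1/6 > 0, so some outcome avoids every A_i.

8·p = 5/6 ≈ 0.8333; existence CERTIFIED by the union bound.


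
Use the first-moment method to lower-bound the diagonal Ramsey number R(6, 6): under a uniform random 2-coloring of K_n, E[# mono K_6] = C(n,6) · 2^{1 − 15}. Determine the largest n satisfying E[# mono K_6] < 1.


We need C(n, 6) · 2^{1 − 15} < 1, i.e. C(n, 6) < 2^{15 − 1} = 16384.
Check values of n near the boundary:
  n = 11: C(11, 6) = 462; 462 < 16384? YES
  n = 12: C(12, 6) = 924; 924 < 16384? YES
  n = 13: C(13, 6) = 1716; 1716 < 16384? YES
  n = 14: C(14, 6) = 3003; 3003 < 16384? YES
  n = 15: C(15, 6) = 5005; 5005 < 16384? YES
  n = 16: C(16, 6) = 8008; 8008 < 16384? YES
  n = 17: C(17, 6) = 12376; 12376 < 16384? YES
  n = 18: C(18, 6) = 18564; 18564 < 16384? NO
  n = 19: C(19, 6) = 27132; 27132 < 16384? NO
The largest n with C(n, 6) < 16384 is n = 17 (where E[X] = 1547/2048 ≈ 0.7553711). Hence R(6, 6) > 17, i.e. R(6, 6) ≥ 18.

Largest n = 17; hence R(6, 6) > 17.
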